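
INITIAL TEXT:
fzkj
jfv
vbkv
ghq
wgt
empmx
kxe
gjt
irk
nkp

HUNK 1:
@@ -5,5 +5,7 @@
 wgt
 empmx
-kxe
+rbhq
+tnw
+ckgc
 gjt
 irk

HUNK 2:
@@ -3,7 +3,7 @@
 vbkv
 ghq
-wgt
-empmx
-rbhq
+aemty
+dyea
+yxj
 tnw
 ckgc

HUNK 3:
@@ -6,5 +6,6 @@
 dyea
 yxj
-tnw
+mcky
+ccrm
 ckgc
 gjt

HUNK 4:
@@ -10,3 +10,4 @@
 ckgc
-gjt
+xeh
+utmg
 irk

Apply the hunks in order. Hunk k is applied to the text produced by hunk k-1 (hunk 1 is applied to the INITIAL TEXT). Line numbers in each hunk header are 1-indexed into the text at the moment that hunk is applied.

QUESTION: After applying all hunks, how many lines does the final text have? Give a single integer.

Answer: 14

Derivation:
Hunk 1: at line 5 remove [kxe] add [rbhq,tnw,ckgc] -> 12 lines: fzkj jfv vbkv ghq wgt empmx rbhq tnw ckgc gjt irk nkp
Hunk 2: at line 3 remove [wgt,empmx,rbhq] add [aemty,dyea,yxj] -> 12 lines: fzkj jfv vbkv ghq aemty dyea yxj tnw ckgc gjt irk nkp
Hunk 3: at line 6 remove [tnw] add [mcky,ccrm] -> 13 lines: fzkj jfv vbkv ghq aemty dyea yxj mcky ccrm ckgc gjt irk nkp
Hunk 4: at line 10 remove [gjt] add [xeh,utmg] -> 14 lines: fzkj jfv vbkv ghq aemty dyea yxj mcky ccrm ckgc xeh utmg irk nkp
Final line count: 14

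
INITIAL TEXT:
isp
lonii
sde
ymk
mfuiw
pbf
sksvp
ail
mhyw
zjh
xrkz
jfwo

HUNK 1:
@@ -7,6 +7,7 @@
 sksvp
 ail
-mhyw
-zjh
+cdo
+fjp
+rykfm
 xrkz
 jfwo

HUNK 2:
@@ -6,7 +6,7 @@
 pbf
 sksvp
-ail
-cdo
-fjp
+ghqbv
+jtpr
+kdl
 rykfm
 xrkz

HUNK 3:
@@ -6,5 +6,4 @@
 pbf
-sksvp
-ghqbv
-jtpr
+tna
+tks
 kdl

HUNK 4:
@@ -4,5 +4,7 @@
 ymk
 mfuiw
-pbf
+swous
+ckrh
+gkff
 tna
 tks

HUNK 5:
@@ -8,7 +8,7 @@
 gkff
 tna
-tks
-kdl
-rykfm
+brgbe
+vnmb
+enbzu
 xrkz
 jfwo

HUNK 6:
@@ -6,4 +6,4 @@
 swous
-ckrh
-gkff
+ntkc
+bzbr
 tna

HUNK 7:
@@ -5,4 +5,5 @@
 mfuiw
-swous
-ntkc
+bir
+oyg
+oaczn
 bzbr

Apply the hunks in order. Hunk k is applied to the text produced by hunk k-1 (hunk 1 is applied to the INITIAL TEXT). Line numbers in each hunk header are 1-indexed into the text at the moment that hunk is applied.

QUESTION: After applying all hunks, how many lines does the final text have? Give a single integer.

Hunk 1: at line 7 remove [mhyw,zjh] add [cdo,fjp,rykfm] -> 13 lines: isp lonii sde ymk mfuiw pbf sksvp ail cdo fjp rykfm xrkz jfwo
Hunk 2: at line 6 remove [ail,cdo,fjp] add [ghqbv,jtpr,kdl] -> 13 lines: isp lonii sde ymk mfuiw pbf sksvp ghqbv jtpr kdl rykfm xrkz jfwo
Hunk 3: at line 6 remove [sksvp,ghqbv,jtpr] add [tna,tks] -> 12 lines: isp lonii sde ymk mfuiw pbf tna tks kdl rykfm xrkz jfwo
Hunk 4: at line 4 remove [pbf] add [swous,ckrh,gkff] -> 14 lines: isp lonii sde ymk mfuiw swous ckrh gkff tna tks kdl rykfm xrkz jfwo
Hunk 5: at line 8 remove [tks,kdl,rykfm] add [brgbe,vnmb,enbzu] -> 14 lines: isp lonii sde ymk mfuiw swous ckrh gkff tna brgbe vnmb enbzu xrkz jfwo
Hunk 6: at line 6 remove [ckrh,gkff] add [ntkc,bzbr] -> 14 lines: isp lonii sde ymk mfuiw swous ntkc bzbr tna brgbe vnmb enbzu xrkz jfwo
Hunk 7: at line 5 remove [swous,ntkc] add [bir,oyg,oaczn] -> 15 lines: isp lonii sde ymk mfuiw bir oyg oaczn bzbr tna brgbe vnmb enbzu xrkz jfwo
Final line count: 15

Answer: 15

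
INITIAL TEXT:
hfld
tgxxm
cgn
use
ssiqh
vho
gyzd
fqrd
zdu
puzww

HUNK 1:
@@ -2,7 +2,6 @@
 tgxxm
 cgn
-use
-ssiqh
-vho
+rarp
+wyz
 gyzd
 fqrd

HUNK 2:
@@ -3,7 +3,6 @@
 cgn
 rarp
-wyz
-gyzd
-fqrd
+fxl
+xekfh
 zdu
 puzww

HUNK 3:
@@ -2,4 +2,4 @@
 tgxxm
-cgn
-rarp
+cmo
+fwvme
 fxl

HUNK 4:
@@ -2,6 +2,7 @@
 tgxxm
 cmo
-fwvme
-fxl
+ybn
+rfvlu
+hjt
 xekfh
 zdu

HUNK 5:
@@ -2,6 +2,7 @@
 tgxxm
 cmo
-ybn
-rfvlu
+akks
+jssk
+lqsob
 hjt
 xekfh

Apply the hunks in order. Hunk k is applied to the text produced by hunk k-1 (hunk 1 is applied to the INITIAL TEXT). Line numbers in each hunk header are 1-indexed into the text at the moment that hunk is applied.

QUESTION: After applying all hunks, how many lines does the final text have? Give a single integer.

Hunk 1: at line 2 remove [use,ssiqh,vho] add [rarp,wyz] -> 9 lines: hfld tgxxm cgn rarp wyz gyzd fqrd zdu puzww
Hunk 2: at line 3 remove [wyz,gyzd,fqrd] add [fxl,xekfh] -> 8 lines: hfld tgxxm cgn rarp fxl xekfh zdu puzww
Hunk 3: at line 2 remove [cgn,rarp] add [cmo,fwvme] -> 8 lines: hfld tgxxm cmo fwvme fxl xekfh zdu puzww
Hunk 4: at line 2 remove [fwvme,fxl] add [ybn,rfvlu,hjt] -> 9 lines: hfld tgxxm cmo ybn rfvlu hjt xekfh zdu puzww
Hunk 5: at line 2 remove [ybn,rfvlu] add [akks,jssk,lqsob] -> 10 lines: hfld tgxxm cmo akks jssk lqsob hjt xekfh zdu puzww
Final line count: 10

Answer: 10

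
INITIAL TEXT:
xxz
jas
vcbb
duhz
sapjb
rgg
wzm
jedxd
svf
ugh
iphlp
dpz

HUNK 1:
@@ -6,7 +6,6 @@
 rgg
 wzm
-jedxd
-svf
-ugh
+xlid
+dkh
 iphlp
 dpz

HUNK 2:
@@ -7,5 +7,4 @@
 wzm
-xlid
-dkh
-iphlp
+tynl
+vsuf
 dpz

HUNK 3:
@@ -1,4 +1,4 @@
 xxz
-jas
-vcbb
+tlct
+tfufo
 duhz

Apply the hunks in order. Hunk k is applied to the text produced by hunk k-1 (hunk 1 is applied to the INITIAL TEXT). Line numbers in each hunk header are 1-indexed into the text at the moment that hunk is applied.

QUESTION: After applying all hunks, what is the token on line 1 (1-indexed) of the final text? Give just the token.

Hunk 1: at line 6 remove [jedxd,svf,ugh] add [xlid,dkh] -> 11 lines: xxz jas vcbb duhz sapjb rgg wzm xlid dkh iphlp dpz
Hunk 2: at line 7 remove [xlid,dkh,iphlp] add [tynl,vsuf] -> 10 lines: xxz jas vcbb duhz sapjb rgg wzm tynl vsuf dpz
Hunk 3: at line 1 remove [jas,vcbb] add [tlct,tfufo] -> 10 lines: xxz tlct tfufo duhz sapjb rgg wzm tynl vsuf dpz
Final line 1: xxz

Answer: xxz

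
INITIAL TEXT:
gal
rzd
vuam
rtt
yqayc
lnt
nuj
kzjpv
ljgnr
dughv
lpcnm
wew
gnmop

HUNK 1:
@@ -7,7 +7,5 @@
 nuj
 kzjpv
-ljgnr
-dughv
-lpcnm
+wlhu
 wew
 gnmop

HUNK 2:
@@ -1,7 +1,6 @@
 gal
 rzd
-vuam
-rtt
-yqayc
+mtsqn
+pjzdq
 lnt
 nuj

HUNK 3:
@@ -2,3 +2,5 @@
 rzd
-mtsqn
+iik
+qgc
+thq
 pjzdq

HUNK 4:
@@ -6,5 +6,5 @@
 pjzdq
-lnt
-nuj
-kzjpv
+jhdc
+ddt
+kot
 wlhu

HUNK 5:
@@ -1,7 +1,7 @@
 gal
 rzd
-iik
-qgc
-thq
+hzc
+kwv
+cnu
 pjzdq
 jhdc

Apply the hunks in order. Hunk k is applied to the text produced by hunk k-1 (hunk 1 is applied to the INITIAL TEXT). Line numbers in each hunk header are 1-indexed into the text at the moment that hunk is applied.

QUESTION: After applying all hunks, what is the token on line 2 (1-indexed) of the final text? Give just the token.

Answer: rzd

Derivation:
Hunk 1: at line 7 remove [ljgnr,dughv,lpcnm] add [wlhu] -> 11 lines: gal rzd vuam rtt yqayc lnt nuj kzjpv wlhu wew gnmop
Hunk 2: at line 1 remove [vuam,rtt,yqayc] add [mtsqn,pjzdq] -> 10 lines: gal rzd mtsqn pjzdq lnt nuj kzjpv wlhu wew gnmop
Hunk 3: at line 2 remove [mtsqn] add [iik,qgc,thq] -> 12 lines: gal rzd iik qgc thq pjzdq lnt nuj kzjpv wlhu wew gnmop
Hunk 4: at line 6 remove [lnt,nuj,kzjpv] add [jhdc,ddt,kot] -> 12 lines: gal rzd iik qgc thq pjzdq jhdc ddt kot wlhu wew gnmop
Hunk 5: at line 1 remove [iik,qgc,thq] add [hzc,kwv,cnu] -> 12 lines: gal rzd hzc kwv cnu pjzdq jhdc ddt kot wlhu wew gnmop
Final line 2: rzd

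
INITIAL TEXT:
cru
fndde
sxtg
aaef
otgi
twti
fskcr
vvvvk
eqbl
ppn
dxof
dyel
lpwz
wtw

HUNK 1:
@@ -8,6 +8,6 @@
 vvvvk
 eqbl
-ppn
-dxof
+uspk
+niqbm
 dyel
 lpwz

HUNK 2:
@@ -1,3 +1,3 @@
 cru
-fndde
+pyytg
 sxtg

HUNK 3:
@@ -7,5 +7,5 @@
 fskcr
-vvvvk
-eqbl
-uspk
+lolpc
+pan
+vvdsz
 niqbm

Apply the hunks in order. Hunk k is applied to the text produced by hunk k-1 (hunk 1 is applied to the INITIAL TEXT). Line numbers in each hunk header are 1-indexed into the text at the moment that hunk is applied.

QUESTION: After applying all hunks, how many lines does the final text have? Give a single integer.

Answer: 14

Derivation:
Hunk 1: at line 8 remove [ppn,dxof] add [uspk,niqbm] -> 14 lines: cru fndde sxtg aaef otgi twti fskcr vvvvk eqbl uspk niqbm dyel lpwz wtw
Hunk 2: at line 1 remove [fndde] add [pyytg] -> 14 lines: cru pyytg sxtg aaef otgi twti fskcr vvvvk eqbl uspk niqbm dyel lpwz wtw
Hunk 3: at line 7 remove [vvvvk,eqbl,uspk] add [lolpc,pan,vvdsz] -> 14 lines: cru pyytg sxtg aaef otgi twti fskcr lolpc pan vvdsz niqbm dyel lpwz wtw
Final line count: 14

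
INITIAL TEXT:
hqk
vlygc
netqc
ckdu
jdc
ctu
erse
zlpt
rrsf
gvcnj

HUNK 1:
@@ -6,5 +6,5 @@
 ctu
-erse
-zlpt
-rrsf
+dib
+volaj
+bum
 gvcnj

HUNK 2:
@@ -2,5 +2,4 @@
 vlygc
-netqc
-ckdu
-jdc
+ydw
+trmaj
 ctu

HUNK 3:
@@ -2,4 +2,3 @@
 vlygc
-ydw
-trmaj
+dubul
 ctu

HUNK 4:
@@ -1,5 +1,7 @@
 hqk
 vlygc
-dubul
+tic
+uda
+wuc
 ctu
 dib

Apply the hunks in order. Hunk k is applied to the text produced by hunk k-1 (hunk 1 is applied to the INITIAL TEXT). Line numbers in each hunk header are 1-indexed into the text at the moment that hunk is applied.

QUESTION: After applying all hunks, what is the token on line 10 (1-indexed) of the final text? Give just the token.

Answer: gvcnj

Derivation:
Hunk 1: at line 6 remove [erse,zlpt,rrsf] add [dib,volaj,bum] -> 10 lines: hqk vlygc netqc ckdu jdc ctu dib volaj bum gvcnj
Hunk 2: at line 2 remove [netqc,ckdu,jdc] add [ydw,trmaj] -> 9 lines: hqk vlygc ydw trmaj ctu dib volaj bum gvcnj
Hunk 3: at line 2 remove [ydw,trmaj] add [dubul] -> 8 lines: hqk vlygc dubul ctu dib volaj bum gvcnj
Hunk 4: at line 1 remove [dubul] add [tic,uda,wuc] -> 10 lines: hqk vlygc tic uda wuc ctu dib volaj bum gvcnj
Final line 10: gvcnj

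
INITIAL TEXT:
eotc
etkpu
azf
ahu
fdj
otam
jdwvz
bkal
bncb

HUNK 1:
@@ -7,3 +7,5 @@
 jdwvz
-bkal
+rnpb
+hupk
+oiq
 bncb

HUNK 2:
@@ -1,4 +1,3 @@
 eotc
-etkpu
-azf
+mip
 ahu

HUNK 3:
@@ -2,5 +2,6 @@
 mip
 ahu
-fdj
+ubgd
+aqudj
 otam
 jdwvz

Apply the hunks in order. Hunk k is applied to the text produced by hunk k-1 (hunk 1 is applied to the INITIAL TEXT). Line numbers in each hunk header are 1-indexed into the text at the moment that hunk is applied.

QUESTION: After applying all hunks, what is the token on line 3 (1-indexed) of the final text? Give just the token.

Hunk 1: at line 7 remove [bkal] add [rnpb,hupk,oiq] -> 11 lines: eotc etkpu azf ahu fdj otam jdwvz rnpb hupk oiq bncb
Hunk 2: at line 1 remove [etkpu,azf] add [mip] -> 10 lines: eotc mip ahu fdj otam jdwvz rnpb hupk oiq bncb
Hunk 3: at line 2 remove [fdj] add [ubgd,aqudj] -> 11 lines: eotc mip ahu ubgd aqudj otam jdwvz rnpb hupk oiq bncb
Final line 3: ahu

Answer: ahu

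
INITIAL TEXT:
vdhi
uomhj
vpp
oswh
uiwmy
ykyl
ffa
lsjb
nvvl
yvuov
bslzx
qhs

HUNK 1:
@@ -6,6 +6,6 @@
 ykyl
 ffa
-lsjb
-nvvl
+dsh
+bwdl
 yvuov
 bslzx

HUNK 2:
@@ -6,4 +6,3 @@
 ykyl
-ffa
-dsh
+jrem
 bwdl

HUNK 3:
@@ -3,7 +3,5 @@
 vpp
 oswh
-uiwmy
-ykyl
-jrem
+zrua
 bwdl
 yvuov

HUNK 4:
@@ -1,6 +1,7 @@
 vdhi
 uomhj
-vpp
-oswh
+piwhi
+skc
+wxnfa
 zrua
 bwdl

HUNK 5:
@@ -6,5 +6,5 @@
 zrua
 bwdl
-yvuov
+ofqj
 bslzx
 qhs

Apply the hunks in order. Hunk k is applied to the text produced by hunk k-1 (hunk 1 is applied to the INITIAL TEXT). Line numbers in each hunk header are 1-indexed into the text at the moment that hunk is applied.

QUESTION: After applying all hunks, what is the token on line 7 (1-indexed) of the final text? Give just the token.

Hunk 1: at line 6 remove [lsjb,nvvl] add [dsh,bwdl] -> 12 lines: vdhi uomhj vpp oswh uiwmy ykyl ffa dsh bwdl yvuov bslzx qhs
Hunk 2: at line 6 remove [ffa,dsh] add [jrem] -> 11 lines: vdhi uomhj vpp oswh uiwmy ykyl jrem bwdl yvuov bslzx qhs
Hunk 3: at line 3 remove [uiwmy,ykyl,jrem] add [zrua] -> 9 lines: vdhi uomhj vpp oswh zrua bwdl yvuov bslzx qhs
Hunk 4: at line 1 remove [vpp,oswh] add [piwhi,skc,wxnfa] -> 10 lines: vdhi uomhj piwhi skc wxnfa zrua bwdl yvuov bslzx qhs
Hunk 5: at line 6 remove [yvuov] add [ofqj] -> 10 lines: vdhi uomhj piwhi skc wxnfa zrua bwdl ofqj bslzx qhs
Final line 7: bwdl

Answer: bwdl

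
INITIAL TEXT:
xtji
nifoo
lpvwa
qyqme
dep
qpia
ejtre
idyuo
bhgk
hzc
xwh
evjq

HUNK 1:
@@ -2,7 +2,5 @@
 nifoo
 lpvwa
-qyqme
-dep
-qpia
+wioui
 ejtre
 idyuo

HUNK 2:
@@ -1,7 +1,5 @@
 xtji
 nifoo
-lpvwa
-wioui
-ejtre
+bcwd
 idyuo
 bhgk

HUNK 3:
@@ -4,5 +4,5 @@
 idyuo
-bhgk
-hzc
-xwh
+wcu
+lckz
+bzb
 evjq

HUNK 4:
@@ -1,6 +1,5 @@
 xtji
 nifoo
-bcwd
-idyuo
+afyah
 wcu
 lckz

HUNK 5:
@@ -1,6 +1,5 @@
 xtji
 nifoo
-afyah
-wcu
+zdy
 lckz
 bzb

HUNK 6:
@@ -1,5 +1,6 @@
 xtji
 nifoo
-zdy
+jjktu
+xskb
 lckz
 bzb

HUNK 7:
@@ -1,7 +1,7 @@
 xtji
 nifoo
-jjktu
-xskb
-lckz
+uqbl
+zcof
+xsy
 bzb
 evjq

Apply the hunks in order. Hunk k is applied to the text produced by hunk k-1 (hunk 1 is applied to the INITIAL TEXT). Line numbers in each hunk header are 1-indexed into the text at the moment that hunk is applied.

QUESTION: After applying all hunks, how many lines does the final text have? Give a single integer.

Hunk 1: at line 2 remove [qyqme,dep,qpia] add [wioui] -> 10 lines: xtji nifoo lpvwa wioui ejtre idyuo bhgk hzc xwh evjq
Hunk 2: at line 1 remove [lpvwa,wioui,ejtre] add [bcwd] -> 8 lines: xtji nifoo bcwd idyuo bhgk hzc xwh evjq
Hunk 3: at line 4 remove [bhgk,hzc,xwh] add [wcu,lckz,bzb] -> 8 lines: xtji nifoo bcwd idyuo wcu lckz bzb evjq
Hunk 4: at line 1 remove [bcwd,idyuo] add [afyah] -> 7 lines: xtji nifoo afyah wcu lckz bzb evjq
Hunk 5: at line 1 remove [afyah,wcu] add [zdy] -> 6 lines: xtji nifoo zdy lckz bzb evjq
Hunk 6: at line 1 remove [zdy] add [jjktu,xskb] -> 7 lines: xtji nifoo jjktu xskb lckz bzb evjq
Hunk 7: at line 1 remove [jjktu,xskb,lckz] add [uqbl,zcof,xsy] -> 7 lines: xtji nifoo uqbl zcof xsy bzb evjq
Final line count: 7

Answer: 7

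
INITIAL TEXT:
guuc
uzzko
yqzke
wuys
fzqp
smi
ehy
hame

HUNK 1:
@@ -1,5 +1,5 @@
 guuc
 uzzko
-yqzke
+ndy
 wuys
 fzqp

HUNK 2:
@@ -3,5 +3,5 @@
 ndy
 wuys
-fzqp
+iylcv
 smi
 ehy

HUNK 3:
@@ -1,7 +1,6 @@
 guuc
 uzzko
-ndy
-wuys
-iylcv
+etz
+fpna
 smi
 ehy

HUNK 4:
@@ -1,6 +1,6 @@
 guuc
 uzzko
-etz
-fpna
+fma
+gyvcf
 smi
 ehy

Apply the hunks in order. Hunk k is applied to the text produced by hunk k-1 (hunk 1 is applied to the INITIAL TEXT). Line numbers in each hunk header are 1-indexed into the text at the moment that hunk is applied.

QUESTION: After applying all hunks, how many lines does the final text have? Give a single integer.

Answer: 7

Derivation:
Hunk 1: at line 1 remove [yqzke] add [ndy] -> 8 lines: guuc uzzko ndy wuys fzqp smi ehy hame
Hunk 2: at line 3 remove [fzqp] add [iylcv] -> 8 lines: guuc uzzko ndy wuys iylcv smi ehy hame
Hunk 3: at line 1 remove [ndy,wuys,iylcv] add [etz,fpna] -> 7 lines: guuc uzzko etz fpna smi ehy hame
Hunk 4: at line 1 remove [etz,fpna] add [fma,gyvcf] -> 7 lines: guuc uzzko fma gyvcf smi ehy hame
Final line count: 7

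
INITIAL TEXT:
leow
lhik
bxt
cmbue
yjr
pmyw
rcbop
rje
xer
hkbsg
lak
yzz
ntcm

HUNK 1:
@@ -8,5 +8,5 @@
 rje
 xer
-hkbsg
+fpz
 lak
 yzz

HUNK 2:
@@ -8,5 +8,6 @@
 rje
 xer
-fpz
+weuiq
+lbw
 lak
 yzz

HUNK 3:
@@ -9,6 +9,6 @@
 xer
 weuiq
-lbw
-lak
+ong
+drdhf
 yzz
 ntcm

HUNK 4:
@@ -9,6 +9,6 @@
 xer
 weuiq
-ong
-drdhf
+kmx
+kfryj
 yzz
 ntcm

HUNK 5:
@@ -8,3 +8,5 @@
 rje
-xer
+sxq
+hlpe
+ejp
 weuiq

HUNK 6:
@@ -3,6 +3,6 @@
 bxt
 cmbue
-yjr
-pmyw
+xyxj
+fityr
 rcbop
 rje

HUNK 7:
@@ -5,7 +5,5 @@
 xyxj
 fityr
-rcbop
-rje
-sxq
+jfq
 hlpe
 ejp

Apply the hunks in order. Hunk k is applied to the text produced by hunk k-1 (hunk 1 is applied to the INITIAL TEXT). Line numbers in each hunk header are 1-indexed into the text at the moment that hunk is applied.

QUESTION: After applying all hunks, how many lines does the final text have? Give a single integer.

Answer: 14

Derivation:
Hunk 1: at line 8 remove [hkbsg] add [fpz] -> 13 lines: leow lhik bxt cmbue yjr pmyw rcbop rje xer fpz lak yzz ntcm
Hunk 2: at line 8 remove [fpz] add [weuiq,lbw] -> 14 lines: leow lhik bxt cmbue yjr pmyw rcbop rje xer weuiq lbw lak yzz ntcm
Hunk 3: at line 9 remove [lbw,lak] add [ong,drdhf] -> 14 lines: leow lhik bxt cmbue yjr pmyw rcbop rje xer weuiq ong drdhf yzz ntcm
Hunk 4: at line 9 remove [ong,drdhf] add [kmx,kfryj] -> 14 lines: leow lhik bxt cmbue yjr pmyw rcbop rje xer weuiq kmx kfryj yzz ntcm
Hunk 5: at line 8 remove [xer] add [sxq,hlpe,ejp] -> 16 lines: leow lhik bxt cmbue yjr pmyw rcbop rje sxq hlpe ejp weuiq kmx kfryj yzz ntcm
Hunk 6: at line 3 remove [yjr,pmyw] add [xyxj,fityr] -> 16 lines: leow lhik bxt cmbue xyxj fityr rcbop rje sxq hlpe ejp weuiq kmx kfryj yzz ntcm
Hunk 7: at line 5 remove [rcbop,rje,sxq] add [jfq] -> 14 lines: leow lhik bxt cmbue xyxj fityr jfq hlpe ejp weuiq kmx kfryj yzz ntcm
Final line count: 14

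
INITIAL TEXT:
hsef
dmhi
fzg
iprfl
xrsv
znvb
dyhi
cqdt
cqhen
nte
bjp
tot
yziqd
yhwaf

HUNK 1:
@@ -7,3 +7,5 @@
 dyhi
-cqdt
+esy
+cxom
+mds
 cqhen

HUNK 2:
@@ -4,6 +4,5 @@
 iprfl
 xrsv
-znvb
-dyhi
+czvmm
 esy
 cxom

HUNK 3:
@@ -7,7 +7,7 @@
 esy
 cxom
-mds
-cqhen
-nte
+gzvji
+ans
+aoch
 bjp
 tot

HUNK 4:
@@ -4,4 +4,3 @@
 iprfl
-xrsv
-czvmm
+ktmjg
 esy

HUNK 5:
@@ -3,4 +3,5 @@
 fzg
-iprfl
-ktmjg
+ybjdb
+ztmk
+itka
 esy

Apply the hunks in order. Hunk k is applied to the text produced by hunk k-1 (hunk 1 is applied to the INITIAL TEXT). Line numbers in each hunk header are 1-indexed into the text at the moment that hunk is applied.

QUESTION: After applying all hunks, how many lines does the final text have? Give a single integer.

Answer: 15

Derivation:
Hunk 1: at line 7 remove [cqdt] add [esy,cxom,mds] -> 16 lines: hsef dmhi fzg iprfl xrsv znvb dyhi esy cxom mds cqhen nte bjp tot yziqd yhwaf
Hunk 2: at line 4 remove [znvb,dyhi] add [czvmm] -> 15 lines: hsef dmhi fzg iprfl xrsv czvmm esy cxom mds cqhen nte bjp tot yziqd yhwaf
Hunk 3: at line 7 remove [mds,cqhen,nte] add [gzvji,ans,aoch] -> 15 lines: hsef dmhi fzg iprfl xrsv czvmm esy cxom gzvji ans aoch bjp tot yziqd yhwaf
Hunk 4: at line 4 remove [xrsv,czvmm] add [ktmjg] -> 14 lines: hsef dmhi fzg iprfl ktmjg esy cxom gzvji ans aoch bjp tot yziqd yhwaf
Hunk 5: at line 3 remove [iprfl,ktmjg] add [ybjdb,ztmk,itka] -> 15 lines: hsef dmhi fzg ybjdb ztmk itka esy cxom gzvji ans aoch bjp tot yziqd yhwaf
Final line count: 15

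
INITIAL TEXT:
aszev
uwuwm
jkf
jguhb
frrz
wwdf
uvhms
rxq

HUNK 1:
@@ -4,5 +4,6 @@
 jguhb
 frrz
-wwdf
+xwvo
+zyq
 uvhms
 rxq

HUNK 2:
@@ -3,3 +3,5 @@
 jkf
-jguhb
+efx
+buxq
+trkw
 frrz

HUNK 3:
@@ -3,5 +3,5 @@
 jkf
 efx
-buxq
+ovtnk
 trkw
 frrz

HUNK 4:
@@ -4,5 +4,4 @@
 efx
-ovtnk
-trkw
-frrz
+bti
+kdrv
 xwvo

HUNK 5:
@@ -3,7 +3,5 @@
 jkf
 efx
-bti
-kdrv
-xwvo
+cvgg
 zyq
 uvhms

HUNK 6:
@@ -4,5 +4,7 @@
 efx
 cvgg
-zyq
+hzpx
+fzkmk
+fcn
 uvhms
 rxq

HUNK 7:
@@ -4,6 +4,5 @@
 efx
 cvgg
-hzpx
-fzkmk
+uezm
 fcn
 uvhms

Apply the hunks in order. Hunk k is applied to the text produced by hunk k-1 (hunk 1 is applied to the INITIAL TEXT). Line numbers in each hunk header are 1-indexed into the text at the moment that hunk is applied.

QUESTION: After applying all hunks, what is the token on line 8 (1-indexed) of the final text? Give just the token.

Answer: uvhms

Derivation:
Hunk 1: at line 4 remove [wwdf] add [xwvo,zyq] -> 9 lines: aszev uwuwm jkf jguhb frrz xwvo zyq uvhms rxq
Hunk 2: at line 3 remove [jguhb] add [efx,buxq,trkw] -> 11 lines: aszev uwuwm jkf efx buxq trkw frrz xwvo zyq uvhms rxq
Hunk 3: at line 3 remove [buxq] add [ovtnk] -> 11 lines: aszev uwuwm jkf efx ovtnk trkw frrz xwvo zyq uvhms rxq
Hunk 4: at line 4 remove [ovtnk,trkw,frrz] add [bti,kdrv] -> 10 lines: aszev uwuwm jkf efx bti kdrv xwvo zyq uvhms rxq
Hunk 5: at line 3 remove [bti,kdrv,xwvo] add [cvgg] -> 8 lines: aszev uwuwm jkf efx cvgg zyq uvhms rxq
Hunk 6: at line 4 remove [zyq] add [hzpx,fzkmk,fcn] -> 10 lines: aszev uwuwm jkf efx cvgg hzpx fzkmk fcn uvhms rxq
Hunk 7: at line 4 remove [hzpx,fzkmk] add [uezm] -> 9 lines: aszev uwuwm jkf efx cvgg uezm fcn uvhms rxq
Final line 8: uvhms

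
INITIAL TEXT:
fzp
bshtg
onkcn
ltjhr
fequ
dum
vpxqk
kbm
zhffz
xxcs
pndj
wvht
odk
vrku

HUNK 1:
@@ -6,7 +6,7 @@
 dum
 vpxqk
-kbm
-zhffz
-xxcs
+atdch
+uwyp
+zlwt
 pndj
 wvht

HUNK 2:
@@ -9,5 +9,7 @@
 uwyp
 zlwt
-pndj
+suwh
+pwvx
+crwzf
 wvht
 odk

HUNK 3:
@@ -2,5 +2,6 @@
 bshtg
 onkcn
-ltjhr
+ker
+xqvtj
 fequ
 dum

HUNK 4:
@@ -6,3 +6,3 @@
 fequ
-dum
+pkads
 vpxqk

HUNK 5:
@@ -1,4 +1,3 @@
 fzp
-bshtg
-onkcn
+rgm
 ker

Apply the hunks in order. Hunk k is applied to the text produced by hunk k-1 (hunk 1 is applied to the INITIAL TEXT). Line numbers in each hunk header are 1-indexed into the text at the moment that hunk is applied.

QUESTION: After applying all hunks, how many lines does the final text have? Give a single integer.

Answer: 16

Derivation:
Hunk 1: at line 6 remove [kbm,zhffz,xxcs] add [atdch,uwyp,zlwt] -> 14 lines: fzp bshtg onkcn ltjhr fequ dum vpxqk atdch uwyp zlwt pndj wvht odk vrku
Hunk 2: at line 9 remove [pndj] add [suwh,pwvx,crwzf] -> 16 lines: fzp bshtg onkcn ltjhr fequ dum vpxqk atdch uwyp zlwt suwh pwvx crwzf wvht odk vrku
Hunk 3: at line 2 remove [ltjhr] add [ker,xqvtj] -> 17 lines: fzp bshtg onkcn ker xqvtj fequ dum vpxqk atdch uwyp zlwt suwh pwvx crwzf wvht odk vrku
Hunk 4: at line 6 remove [dum] add [pkads] -> 17 lines: fzp bshtg onkcn ker xqvtj fequ pkads vpxqk atdch uwyp zlwt suwh pwvx crwzf wvht odk vrku
Hunk 5: at line 1 remove [bshtg,onkcn] add [rgm] -> 16 lines: fzp rgm ker xqvtj fequ pkads vpxqk atdch uwyp zlwt suwh pwvx crwzf wvht odk vrku
Final line count: 16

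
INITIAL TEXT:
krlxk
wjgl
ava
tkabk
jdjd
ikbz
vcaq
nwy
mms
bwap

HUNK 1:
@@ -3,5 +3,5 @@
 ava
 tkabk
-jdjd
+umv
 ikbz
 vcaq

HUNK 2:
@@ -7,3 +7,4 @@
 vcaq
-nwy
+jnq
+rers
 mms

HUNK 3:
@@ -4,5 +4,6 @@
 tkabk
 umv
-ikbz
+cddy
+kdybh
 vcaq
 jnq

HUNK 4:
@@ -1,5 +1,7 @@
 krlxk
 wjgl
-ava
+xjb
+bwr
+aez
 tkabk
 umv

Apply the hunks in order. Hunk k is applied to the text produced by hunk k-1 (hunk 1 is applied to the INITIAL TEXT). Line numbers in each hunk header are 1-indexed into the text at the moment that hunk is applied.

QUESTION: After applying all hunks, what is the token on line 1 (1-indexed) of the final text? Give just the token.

Answer: krlxk

Derivation:
Hunk 1: at line 3 remove [jdjd] add [umv] -> 10 lines: krlxk wjgl ava tkabk umv ikbz vcaq nwy mms bwap
Hunk 2: at line 7 remove [nwy] add [jnq,rers] -> 11 lines: krlxk wjgl ava tkabk umv ikbz vcaq jnq rers mms bwap
Hunk 3: at line 4 remove [ikbz] add [cddy,kdybh] -> 12 lines: krlxk wjgl ava tkabk umv cddy kdybh vcaq jnq rers mms bwap
Hunk 4: at line 1 remove [ava] add [xjb,bwr,aez] -> 14 lines: krlxk wjgl xjb bwr aez tkabk umv cddy kdybh vcaq jnq rers mms bwap
Final line 1: krlxk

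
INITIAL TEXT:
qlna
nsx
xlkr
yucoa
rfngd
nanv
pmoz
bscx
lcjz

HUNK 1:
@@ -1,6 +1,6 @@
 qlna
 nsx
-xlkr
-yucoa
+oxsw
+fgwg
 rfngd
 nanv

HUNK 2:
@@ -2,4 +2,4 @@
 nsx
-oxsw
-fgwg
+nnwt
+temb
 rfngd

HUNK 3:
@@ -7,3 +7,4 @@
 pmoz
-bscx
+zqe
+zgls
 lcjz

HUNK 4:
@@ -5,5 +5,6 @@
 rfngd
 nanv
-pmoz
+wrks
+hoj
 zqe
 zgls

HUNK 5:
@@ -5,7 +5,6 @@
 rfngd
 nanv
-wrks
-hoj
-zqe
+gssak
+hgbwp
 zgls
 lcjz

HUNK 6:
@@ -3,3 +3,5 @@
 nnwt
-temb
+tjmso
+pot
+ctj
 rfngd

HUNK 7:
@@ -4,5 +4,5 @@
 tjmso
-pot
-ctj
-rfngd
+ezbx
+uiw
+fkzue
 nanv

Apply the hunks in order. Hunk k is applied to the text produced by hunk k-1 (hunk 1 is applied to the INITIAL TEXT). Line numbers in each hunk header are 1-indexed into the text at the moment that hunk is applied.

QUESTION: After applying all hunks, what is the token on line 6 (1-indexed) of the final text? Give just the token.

Answer: uiw

Derivation:
Hunk 1: at line 1 remove [xlkr,yucoa] add [oxsw,fgwg] -> 9 lines: qlna nsx oxsw fgwg rfngd nanv pmoz bscx lcjz
Hunk 2: at line 2 remove [oxsw,fgwg] add [nnwt,temb] -> 9 lines: qlna nsx nnwt temb rfngd nanv pmoz bscx lcjz
Hunk 3: at line 7 remove [bscx] add [zqe,zgls] -> 10 lines: qlna nsx nnwt temb rfngd nanv pmoz zqe zgls lcjz
Hunk 4: at line 5 remove [pmoz] add [wrks,hoj] -> 11 lines: qlna nsx nnwt temb rfngd nanv wrks hoj zqe zgls lcjz
Hunk 5: at line 5 remove [wrks,hoj,zqe] add [gssak,hgbwp] -> 10 lines: qlna nsx nnwt temb rfngd nanv gssak hgbwp zgls lcjz
Hunk 6: at line 3 remove [temb] add [tjmso,pot,ctj] -> 12 lines: qlna nsx nnwt tjmso pot ctj rfngd nanv gssak hgbwp zgls lcjz
Hunk 7: at line 4 remove [pot,ctj,rfngd] add [ezbx,uiw,fkzue] -> 12 lines: qlna nsx nnwt tjmso ezbx uiw fkzue nanv gssak hgbwp zgls lcjz
Final line 6: uiw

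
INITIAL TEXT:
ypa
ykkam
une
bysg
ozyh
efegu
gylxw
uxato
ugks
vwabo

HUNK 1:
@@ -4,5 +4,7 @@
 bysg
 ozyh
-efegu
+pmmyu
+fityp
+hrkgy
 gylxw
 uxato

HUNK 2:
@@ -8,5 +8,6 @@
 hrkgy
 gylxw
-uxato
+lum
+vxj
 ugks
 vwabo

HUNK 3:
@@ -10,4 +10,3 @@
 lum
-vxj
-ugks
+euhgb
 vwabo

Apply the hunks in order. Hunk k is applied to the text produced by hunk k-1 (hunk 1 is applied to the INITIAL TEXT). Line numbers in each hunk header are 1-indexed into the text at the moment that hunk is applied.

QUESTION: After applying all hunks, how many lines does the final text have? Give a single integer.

Answer: 12

Derivation:
Hunk 1: at line 4 remove [efegu] add [pmmyu,fityp,hrkgy] -> 12 lines: ypa ykkam une bysg ozyh pmmyu fityp hrkgy gylxw uxato ugks vwabo
Hunk 2: at line 8 remove [uxato] add [lum,vxj] -> 13 lines: ypa ykkam une bysg ozyh pmmyu fityp hrkgy gylxw lum vxj ugks vwabo
Hunk 3: at line 10 remove [vxj,ugks] add [euhgb] -> 12 lines: ypa ykkam une bysg ozyh pmmyu fityp hrkgy gylxw lum euhgb vwabo
Final line count: 12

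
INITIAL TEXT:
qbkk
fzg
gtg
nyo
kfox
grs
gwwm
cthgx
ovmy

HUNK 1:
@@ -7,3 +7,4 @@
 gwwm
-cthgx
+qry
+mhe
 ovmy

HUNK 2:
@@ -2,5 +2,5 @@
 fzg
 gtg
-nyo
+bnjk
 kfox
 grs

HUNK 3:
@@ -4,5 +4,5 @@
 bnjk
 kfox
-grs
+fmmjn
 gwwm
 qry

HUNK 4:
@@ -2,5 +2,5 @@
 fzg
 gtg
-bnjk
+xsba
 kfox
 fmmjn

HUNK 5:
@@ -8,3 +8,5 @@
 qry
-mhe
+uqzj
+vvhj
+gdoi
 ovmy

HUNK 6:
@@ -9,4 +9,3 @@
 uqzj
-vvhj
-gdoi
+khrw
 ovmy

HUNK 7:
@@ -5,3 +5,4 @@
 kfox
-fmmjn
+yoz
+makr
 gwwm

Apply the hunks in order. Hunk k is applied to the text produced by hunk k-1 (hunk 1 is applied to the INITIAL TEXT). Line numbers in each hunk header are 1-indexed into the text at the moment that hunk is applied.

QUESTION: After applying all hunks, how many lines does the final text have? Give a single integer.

Hunk 1: at line 7 remove [cthgx] add [qry,mhe] -> 10 lines: qbkk fzg gtg nyo kfox grs gwwm qry mhe ovmy
Hunk 2: at line 2 remove [nyo] add [bnjk] -> 10 lines: qbkk fzg gtg bnjk kfox grs gwwm qry mhe ovmy
Hunk 3: at line 4 remove [grs] add [fmmjn] -> 10 lines: qbkk fzg gtg bnjk kfox fmmjn gwwm qry mhe ovmy
Hunk 4: at line 2 remove [bnjk] add [xsba] -> 10 lines: qbkk fzg gtg xsba kfox fmmjn gwwm qry mhe ovmy
Hunk 5: at line 8 remove [mhe] add [uqzj,vvhj,gdoi] -> 12 lines: qbkk fzg gtg xsba kfox fmmjn gwwm qry uqzj vvhj gdoi ovmy
Hunk 6: at line 9 remove [vvhj,gdoi] add [khrw] -> 11 lines: qbkk fzg gtg xsba kfox fmmjn gwwm qry uqzj khrw ovmy
Hunk 7: at line 5 remove [fmmjn] add [yoz,makr] -> 12 lines: qbkk fzg gtg xsba kfox yoz makr gwwm qry uqzj khrw ovmy
Final line count: 12

Answer: 12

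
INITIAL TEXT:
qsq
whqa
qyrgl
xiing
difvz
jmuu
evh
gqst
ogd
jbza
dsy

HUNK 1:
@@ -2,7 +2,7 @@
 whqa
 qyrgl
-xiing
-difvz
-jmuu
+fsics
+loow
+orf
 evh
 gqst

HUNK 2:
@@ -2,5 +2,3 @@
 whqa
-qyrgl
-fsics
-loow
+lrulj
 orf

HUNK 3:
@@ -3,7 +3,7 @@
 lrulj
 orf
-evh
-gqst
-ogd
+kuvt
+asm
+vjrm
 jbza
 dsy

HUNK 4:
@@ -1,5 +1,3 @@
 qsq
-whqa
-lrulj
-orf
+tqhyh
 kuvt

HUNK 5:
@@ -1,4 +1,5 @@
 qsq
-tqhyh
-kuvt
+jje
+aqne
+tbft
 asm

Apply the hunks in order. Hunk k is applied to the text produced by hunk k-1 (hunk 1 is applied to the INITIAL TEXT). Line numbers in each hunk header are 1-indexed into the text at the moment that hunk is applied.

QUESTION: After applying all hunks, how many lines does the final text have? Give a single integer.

Answer: 8

Derivation:
Hunk 1: at line 2 remove [xiing,difvz,jmuu] add [fsics,loow,orf] -> 11 lines: qsq whqa qyrgl fsics loow orf evh gqst ogd jbza dsy
Hunk 2: at line 2 remove [qyrgl,fsics,loow] add [lrulj] -> 9 lines: qsq whqa lrulj orf evh gqst ogd jbza dsy
Hunk 3: at line 3 remove [evh,gqst,ogd] add [kuvt,asm,vjrm] -> 9 lines: qsq whqa lrulj orf kuvt asm vjrm jbza dsy
Hunk 4: at line 1 remove [whqa,lrulj,orf] add [tqhyh] -> 7 lines: qsq tqhyh kuvt asm vjrm jbza dsy
Hunk 5: at line 1 remove [tqhyh,kuvt] add [jje,aqne,tbft] -> 8 lines: qsq jje aqne tbft asm vjrm jbza dsy
Final line count: 8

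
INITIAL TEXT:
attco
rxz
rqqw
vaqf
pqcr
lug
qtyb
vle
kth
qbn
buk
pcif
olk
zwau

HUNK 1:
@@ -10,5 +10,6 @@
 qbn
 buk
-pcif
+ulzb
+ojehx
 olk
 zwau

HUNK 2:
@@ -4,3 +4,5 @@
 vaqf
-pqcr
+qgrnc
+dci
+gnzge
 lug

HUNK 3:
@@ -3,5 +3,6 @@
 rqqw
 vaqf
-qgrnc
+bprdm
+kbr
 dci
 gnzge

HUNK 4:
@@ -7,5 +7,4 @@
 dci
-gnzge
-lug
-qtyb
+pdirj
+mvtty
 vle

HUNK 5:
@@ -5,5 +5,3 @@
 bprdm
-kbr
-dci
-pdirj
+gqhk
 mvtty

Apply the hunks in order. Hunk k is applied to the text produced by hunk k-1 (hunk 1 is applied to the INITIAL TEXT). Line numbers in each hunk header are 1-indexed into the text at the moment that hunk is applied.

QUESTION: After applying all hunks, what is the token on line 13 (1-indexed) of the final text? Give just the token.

Hunk 1: at line 10 remove [pcif] add [ulzb,ojehx] -> 15 lines: attco rxz rqqw vaqf pqcr lug qtyb vle kth qbn buk ulzb ojehx olk zwau
Hunk 2: at line 4 remove [pqcr] add [qgrnc,dci,gnzge] -> 17 lines: attco rxz rqqw vaqf qgrnc dci gnzge lug qtyb vle kth qbn buk ulzb ojehx olk zwau
Hunk 3: at line 3 remove [qgrnc] add [bprdm,kbr] -> 18 lines: attco rxz rqqw vaqf bprdm kbr dci gnzge lug qtyb vle kth qbn buk ulzb ojehx olk zwau
Hunk 4: at line 7 remove [gnzge,lug,qtyb] add [pdirj,mvtty] -> 17 lines: attco rxz rqqw vaqf bprdm kbr dci pdirj mvtty vle kth qbn buk ulzb ojehx olk zwau
Hunk 5: at line 5 remove [kbr,dci,pdirj] add [gqhk] -> 15 lines: attco rxz rqqw vaqf bprdm gqhk mvtty vle kth qbn buk ulzb ojehx olk zwau
Final line 13: ojehx

Answer: ojehx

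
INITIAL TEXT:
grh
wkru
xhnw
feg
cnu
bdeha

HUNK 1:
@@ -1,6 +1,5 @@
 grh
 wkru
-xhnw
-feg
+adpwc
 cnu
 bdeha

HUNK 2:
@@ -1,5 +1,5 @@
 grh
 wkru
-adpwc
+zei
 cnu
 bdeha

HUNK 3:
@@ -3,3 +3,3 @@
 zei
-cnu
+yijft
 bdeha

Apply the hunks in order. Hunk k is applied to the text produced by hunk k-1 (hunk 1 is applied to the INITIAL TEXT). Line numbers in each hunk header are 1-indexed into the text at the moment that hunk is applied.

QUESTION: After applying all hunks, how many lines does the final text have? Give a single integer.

Answer: 5

Derivation:
Hunk 1: at line 1 remove [xhnw,feg] add [adpwc] -> 5 lines: grh wkru adpwc cnu bdeha
Hunk 2: at line 1 remove [adpwc] add [zei] -> 5 lines: grh wkru zei cnu bdeha
Hunk 3: at line 3 remove [cnu] add [yijft] -> 5 lines: grh wkru zei yijft bdeha
Final line count: 5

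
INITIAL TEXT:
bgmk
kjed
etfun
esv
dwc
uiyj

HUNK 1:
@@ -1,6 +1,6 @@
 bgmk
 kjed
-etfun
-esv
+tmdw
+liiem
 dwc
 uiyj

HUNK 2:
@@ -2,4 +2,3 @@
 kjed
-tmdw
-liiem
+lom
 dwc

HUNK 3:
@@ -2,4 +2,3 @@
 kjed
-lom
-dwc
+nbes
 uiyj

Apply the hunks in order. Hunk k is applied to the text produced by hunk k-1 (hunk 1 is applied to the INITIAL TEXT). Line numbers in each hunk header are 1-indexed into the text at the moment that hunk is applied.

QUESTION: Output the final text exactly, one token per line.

Answer: bgmk
kjed
nbes
uiyj

Derivation:
Hunk 1: at line 1 remove [etfun,esv] add [tmdw,liiem] -> 6 lines: bgmk kjed tmdw liiem dwc uiyj
Hunk 2: at line 2 remove [tmdw,liiem] add [lom] -> 5 lines: bgmk kjed lom dwc uiyj
Hunk 3: at line 2 remove [lom,dwc] add [nbes] -> 4 lines: bgmk kjed nbes uiyj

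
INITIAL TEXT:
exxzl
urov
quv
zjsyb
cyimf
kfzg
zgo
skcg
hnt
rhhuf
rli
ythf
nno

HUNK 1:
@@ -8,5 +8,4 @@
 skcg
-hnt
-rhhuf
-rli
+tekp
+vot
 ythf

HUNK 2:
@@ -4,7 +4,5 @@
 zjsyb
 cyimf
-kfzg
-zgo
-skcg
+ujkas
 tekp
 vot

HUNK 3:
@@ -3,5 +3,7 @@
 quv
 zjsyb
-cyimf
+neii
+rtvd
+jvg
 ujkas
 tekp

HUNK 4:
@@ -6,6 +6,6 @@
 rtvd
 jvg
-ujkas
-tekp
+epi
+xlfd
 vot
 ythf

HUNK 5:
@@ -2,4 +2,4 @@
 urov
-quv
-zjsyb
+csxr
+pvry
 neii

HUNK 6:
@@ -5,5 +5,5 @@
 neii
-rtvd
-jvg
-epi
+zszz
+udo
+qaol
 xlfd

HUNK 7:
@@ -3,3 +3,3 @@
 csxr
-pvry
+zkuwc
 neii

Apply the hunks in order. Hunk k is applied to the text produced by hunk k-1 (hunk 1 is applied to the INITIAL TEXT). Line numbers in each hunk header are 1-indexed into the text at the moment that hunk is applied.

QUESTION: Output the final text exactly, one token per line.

Hunk 1: at line 8 remove [hnt,rhhuf,rli] add [tekp,vot] -> 12 lines: exxzl urov quv zjsyb cyimf kfzg zgo skcg tekp vot ythf nno
Hunk 2: at line 4 remove [kfzg,zgo,skcg] add [ujkas] -> 10 lines: exxzl urov quv zjsyb cyimf ujkas tekp vot ythf nno
Hunk 3: at line 3 remove [cyimf] add [neii,rtvd,jvg] -> 12 lines: exxzl urov quv zjsyb neii rtvd jvg ujkas tekp vot ythf nno
Hunk 4: at line 6 remove [ujkas,tekp] add [epi,xlfd] -> 12 lines: exxzl urov quv zjsyb neii rtvd jvg epi xlfd vot ythf nno
Hunk 5: at line 2 remove [quv,zjsyb] add [csxr,pvry] -> 12 lines: exxzl urov csxr pvry neii rtvd jvg epi xlfd vot ythf nno
Hunk 6: at line 5 remove [rtvd,jvg,epi] add [zszz,udo,qaol] -> 12 lines: exxzl urov csxr pvry neii zszz udo qaol xlfd vot ythf nno
Hunk 7: at line 3 remove [pvry] add [zkuwc] -> 12 lines: exxzl urov csxr zkuwc neii zszz udo qaol xlfd vot ythf nno

Answer: exxzl
urov
csxr
zkuwc
neii
zszz
udo
qaol
xlfd
vot
ythf
nno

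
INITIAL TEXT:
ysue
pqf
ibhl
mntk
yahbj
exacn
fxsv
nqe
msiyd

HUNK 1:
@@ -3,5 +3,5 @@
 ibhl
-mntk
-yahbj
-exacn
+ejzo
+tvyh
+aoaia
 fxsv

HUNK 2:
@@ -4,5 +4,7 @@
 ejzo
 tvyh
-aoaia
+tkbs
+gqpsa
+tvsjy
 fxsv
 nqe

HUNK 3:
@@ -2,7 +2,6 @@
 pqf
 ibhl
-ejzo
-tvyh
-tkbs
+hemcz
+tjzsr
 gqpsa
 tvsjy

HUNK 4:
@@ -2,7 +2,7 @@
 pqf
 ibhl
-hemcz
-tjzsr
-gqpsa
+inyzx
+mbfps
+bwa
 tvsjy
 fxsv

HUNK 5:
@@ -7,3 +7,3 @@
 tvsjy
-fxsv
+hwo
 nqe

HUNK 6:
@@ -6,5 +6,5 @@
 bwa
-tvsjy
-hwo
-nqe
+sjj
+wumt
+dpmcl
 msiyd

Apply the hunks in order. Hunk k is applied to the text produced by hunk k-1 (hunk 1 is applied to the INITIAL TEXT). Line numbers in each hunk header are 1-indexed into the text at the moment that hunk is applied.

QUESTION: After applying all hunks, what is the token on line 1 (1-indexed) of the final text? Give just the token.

Hunk 1: at line 3 remove [mntk,yahbj,exacn] add [ejzo,tvyh,aoaia] -> 9 lines: ysue pqf ibhl ejzo tvyh aoaia fxsv nqe msiyd
Hunk 2: at line 4 remove [aoaia] add [tkbs,gqpsa,tvsjy] -> 11 lines: ysue pqf ibhl ejzo tvyh tkbs gqpsa tvsjy fxsv nqe msiyd
Hunk 3: at line 2 remove [ejzo,tvyh,tkbs] add [hemcz,tjzsr] -> 10 lines: ysue pqf ibhl hemcz tjzsr gqpsa tvsjy fxsv nqe msiyd
Hunk 4: at line 2 remove [hemcz,tjzsr,gqpsa] add [inyzx,mbfps,bwa] -> 10 lines: ysue pqf ibhl inyzx mbfps bwa tvsjy fxsv nqe msiyd
Hunk 5: at line 7 remove [fxsv] add [hwo] -> 10 lines: ysue pqf ibhl inyzx mbfps bwa tvsjy hwo nqe msiyd
Hunk 6: at line 6 remove [tvsjy,hwo,nqe] add [sjj,wumt,dpmcl] -> 10 lines: ysue pqf ibhl inyzx mbfps bwa sjj wumt dpmcl msiyd
Final line 1: ysue

Answer: ysue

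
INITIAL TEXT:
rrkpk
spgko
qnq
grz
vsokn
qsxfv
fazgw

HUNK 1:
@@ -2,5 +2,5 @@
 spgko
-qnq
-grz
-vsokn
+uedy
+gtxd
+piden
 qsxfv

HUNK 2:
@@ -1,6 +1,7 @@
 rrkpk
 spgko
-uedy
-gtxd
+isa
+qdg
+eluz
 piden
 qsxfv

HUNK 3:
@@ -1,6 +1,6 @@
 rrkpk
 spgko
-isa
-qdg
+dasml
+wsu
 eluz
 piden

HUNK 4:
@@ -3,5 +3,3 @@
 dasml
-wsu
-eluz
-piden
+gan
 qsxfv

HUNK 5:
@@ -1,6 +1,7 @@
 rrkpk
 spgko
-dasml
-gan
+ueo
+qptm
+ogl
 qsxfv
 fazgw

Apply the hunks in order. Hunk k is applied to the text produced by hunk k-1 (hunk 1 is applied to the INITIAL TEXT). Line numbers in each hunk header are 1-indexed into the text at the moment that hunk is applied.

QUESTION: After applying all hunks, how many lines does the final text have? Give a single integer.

Hunk 1: at line 2 remove [qnq,grz,vsokn] add [uedy,gtxd,piden] -> 7 lines: rrkpk spgko uedy gtxd piden qsxfv fazgw
Hunk 2: at line 1 remove [uedy,gtxd] add [isa,qdg,eluz] -> 8 lines: rrkpk spgko isa qdg eluz piden qsxfv fazgw
Hunk 3: at line 1 remove [isa,qdg] add [dasml,wsu] -> 8 lines: rrkpk spgko dasml wsu eluz piden qsxfv fazgw
Hunk 4: at line 3 remove [wsu,eluz,piden] add [gan] -> 6 lines: rrkpk spgko dasml gan qsxfv fazgw
Hunk 5: at line 1 remove [dasml,gan] add [ueo,qptm,ogl] -> 7 lines: rrkpk spgko ueo qptm ogl qsxfv fazgw
Final line count: 7

Answer: 7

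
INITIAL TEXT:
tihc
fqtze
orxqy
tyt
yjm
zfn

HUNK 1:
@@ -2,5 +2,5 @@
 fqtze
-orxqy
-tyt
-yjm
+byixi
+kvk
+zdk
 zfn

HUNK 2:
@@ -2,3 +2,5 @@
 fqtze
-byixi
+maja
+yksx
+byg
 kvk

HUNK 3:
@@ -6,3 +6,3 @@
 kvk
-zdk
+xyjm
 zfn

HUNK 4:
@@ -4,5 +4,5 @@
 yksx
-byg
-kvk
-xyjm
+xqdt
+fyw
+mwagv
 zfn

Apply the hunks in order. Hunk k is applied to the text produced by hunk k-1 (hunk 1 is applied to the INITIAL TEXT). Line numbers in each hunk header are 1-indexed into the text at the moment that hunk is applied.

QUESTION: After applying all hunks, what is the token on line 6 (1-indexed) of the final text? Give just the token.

Hunk 1: at line 2 remove [orxqy,tyt,yjm] add [byixi,kvk,zdk] -> 6 lines: tihc fqtze byixi kvk zdk zfn
Hunk 2: at line 2 remove [byixi] add [maja,yksx,byg] -> 8 lines: tihc fqtze maja yksx byg kvk zdk zfn
Hunk 3: at line 6 remove [zdk] add [xyjm] -> 8 lines: tihc fqtze maja yksx byg kvk xyjm zfn
Hunk 4: at line 4 remove [byg,kvk,xyjm] add [xqdt,fyw,mwagv] -> 8 lines: tihc fqtze maja yksx xqdt fyw mwagv zfn
Final line 6: fyw

Answer: fyw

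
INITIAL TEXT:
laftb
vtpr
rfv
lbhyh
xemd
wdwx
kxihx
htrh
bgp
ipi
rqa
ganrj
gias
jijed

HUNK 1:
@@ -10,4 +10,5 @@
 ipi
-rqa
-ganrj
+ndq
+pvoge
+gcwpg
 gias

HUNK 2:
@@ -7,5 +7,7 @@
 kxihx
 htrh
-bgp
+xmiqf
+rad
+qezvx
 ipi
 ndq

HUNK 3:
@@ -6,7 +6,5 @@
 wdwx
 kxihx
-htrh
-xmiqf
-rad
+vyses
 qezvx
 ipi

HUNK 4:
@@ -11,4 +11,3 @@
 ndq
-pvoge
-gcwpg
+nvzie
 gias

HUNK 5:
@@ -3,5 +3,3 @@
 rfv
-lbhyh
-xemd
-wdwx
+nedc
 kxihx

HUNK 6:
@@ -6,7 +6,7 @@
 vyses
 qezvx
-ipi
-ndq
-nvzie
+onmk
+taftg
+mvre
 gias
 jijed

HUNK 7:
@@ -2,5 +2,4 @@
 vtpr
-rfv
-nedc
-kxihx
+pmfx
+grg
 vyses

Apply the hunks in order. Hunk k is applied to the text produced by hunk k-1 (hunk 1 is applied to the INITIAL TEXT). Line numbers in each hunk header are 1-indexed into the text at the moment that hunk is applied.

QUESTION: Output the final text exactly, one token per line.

Answer: laftb
vtpr
pmfx
grg
vyses
qezvx
onmk
taftg
mvre
gias
jijed

Derivation:
Hunk 1: at line 10 remove [rqa,ganrj] add [ndq,pvoge,gcwpg] -> 15 lines: laftb vtpr rfv lbhyh xemd wdwx kxihx htrh bgp ipi ndq pvoge gcwpg gias jijed
Hunk 2: at line 7 remove [bgp] add [xmiqf,rad,qezvx] -> 17 lines: laftb vtpr rfv lbhyh xemd wdwx kxihx htrh xmiqf rad qezvx ipi ndq pvoge gcwpg gias jijed
Hunk 3: at line 6 remove [htrh,xmiqf,rad] add [vyses] -> 15 lines: laftb vtpr rfv lbhyh xemd wdwx kxihx vyses qezvx ipi ndq pvoge gcwpg gias jijed
Hunk 4: at line 11 remove [pvoge,gcwpg] add [nvzie] -> 14 lines: laftb vtpr rfv lbhyh xemd wdwx kxihx vyses qezvx ipi ndq nvzie gias jijed
Hunk 5: at line 3 remove [lbhyh,xemd,wdwx] add [nedc] -> 12 lines: laftb vtpr rfv nedc kxihx vyses qezvx ipi ndq nvzie gias jijed
Hunk 6: at line 6 remove [ipi,ndq,nvzie] add [onmk,taftg,mvre] -> 12 lines: laftb vtpr rfv nedc kxihx vyses qezvx onmk taftg mvre gias jijed
Hunk 7: at line 2 remove [rfv,nedc,kxihx] add [pmfx,grg] -> 11 lines: laftb vtpr pmfx grg vyses qezvx onmk taftg mvre gias jijed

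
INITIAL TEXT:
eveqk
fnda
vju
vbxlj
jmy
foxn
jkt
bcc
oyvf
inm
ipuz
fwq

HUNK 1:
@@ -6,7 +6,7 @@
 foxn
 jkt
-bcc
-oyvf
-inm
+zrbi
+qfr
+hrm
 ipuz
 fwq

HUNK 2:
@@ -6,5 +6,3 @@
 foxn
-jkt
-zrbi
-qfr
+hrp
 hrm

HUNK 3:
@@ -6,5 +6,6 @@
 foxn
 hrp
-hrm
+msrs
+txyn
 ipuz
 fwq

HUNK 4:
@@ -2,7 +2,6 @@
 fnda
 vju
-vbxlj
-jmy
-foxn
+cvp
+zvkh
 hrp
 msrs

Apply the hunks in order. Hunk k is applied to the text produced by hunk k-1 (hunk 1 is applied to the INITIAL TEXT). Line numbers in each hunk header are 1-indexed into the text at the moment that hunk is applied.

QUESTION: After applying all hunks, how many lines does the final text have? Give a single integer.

Answer: 10

Derivation:
Hunk 1: at line 6 remove [bcc,oyvf,inm] add [zrbi,qfr,hrm] -> 12 lines: eveqk fnda vju vbxlj jmy foxn jkt zrbi qfr hrm ipuz fwq
Hunk 2: at line 6 remove [jkt,zrbi,qfr] add [hrp] -> 10 lines: eveqk fnda vju vbxlj jmy foxn hrp hrm ipuz fwq
Hunk 3: at line 6 remove [hrm] add [msrs,txyn] -> 11 lines: eveqk fnda vju vbxlj jmy foxn hrp msrs txyn ipuz fwq
Hunk 4: at line 2 remove [vbxlj,jmy,foxn] add [cvp,zvkh] -> 10 lines: eveqk fnda vju cvp zvkh hrp msrs txyn ipuz fwq
Final line count: 10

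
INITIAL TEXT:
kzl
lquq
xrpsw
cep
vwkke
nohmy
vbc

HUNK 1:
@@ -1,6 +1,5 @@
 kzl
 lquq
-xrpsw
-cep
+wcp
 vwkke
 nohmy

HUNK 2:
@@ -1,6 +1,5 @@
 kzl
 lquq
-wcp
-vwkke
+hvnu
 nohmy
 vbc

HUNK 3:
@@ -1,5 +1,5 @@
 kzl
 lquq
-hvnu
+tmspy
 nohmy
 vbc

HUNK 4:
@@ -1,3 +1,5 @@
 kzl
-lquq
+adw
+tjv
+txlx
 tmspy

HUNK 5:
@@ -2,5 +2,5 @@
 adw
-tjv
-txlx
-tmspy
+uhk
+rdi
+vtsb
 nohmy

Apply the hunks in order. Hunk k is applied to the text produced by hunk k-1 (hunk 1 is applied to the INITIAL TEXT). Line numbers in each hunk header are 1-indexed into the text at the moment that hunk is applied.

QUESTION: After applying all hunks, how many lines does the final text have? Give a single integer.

Answer: 7

Derivation:
Hunk 1: at line 1 remove [xrpsw,cep] add [wcp] -> 6 lines: kzl lquq wcp vwkke nohmy vbc
Hunk 2: at line 1 remove [wcp,vwkke] add [hvnu] -> 5 lines: kzl lquq hvnu nohmy vbc
Hunk 3: at line 1 remove [hvnu] add [tmspy] -> 5 lines: kzl lquq tmspy nohmy vbc
Hunk 4: at line 1 remove [lquq] add [adw,tjv,txlx] -> 7 lines: kzl adw tjv txlx tmspy nohmy vbc
Hunk 5: at line 2 remove [tjv,txlx,tmspy] add [uhk,rdi,vtsb] -> 7 lines: kzl adw uhk rdi vtsb nohmy vbc
Final line count: 7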